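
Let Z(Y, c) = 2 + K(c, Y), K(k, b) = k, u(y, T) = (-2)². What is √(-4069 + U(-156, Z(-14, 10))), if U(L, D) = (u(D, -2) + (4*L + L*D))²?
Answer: 3*√689555 ≈ 2491.2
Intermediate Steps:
u(y, T) = 4
Z(Y, c) = 2 + c
U(L, D) = (4 + 4*L + D*L)² (U(L, D) = (4 + (4*L + L*D))² = (4 + (4*L + D*L))² = (4 + 4*L + D*L)²)
√(-4069 + U(-156, Z(-14, 10))) = √(-4069 + (4 + 4*(-156) + (2 + 10)*(-156))²) = √(-4069 + (4 - 624 + 12*(-156))²) = √(-4069 + (4 - 624 - 1872)²) = √(-4069 + (-2492)²) = √(-4069 + 6210064) = √6205995 = 3*√689555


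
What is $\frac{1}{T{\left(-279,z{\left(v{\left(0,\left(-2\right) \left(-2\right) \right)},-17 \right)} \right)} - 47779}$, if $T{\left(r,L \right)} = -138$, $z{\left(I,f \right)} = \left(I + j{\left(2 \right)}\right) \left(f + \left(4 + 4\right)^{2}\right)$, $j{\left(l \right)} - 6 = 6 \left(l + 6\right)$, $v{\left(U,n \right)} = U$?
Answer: $- \frac{1}{47917} \approx -2.0869 \cdot 10^{-5}$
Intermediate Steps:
$j{\left(l \right)} = 42 + 6 l$ ($j{\left(l \right)} = 6 + 6 \left(l + 6\right) = 6 + 6 \left(6 + l\right) = 6 + \left(36 + 6 l\right) = 42 + 6 l$)
$z{\left(I,f \right)} = \left(54 + I\right) \left(64 + f\right)$ ($z{\left(I,f \right)} = \left(I + \left(42 + 6 \cdot 2\right)\right) \left(f + \left(4 + 4\right)^{2}\right) = \left(I + \left(42 + 12\right)\right) \left(f + 8^{2}\right) = \left(I + 54\right) \left(f + 64\right) = \left(54 + I\right) \left(64 + f\right)$)
$\frac{1}{T{\left(-279,z{\left(v{\left(0,\left(-2\right) \left(-2\right) \right)},-17 \right)} \right)} - 47779} = \frac{1}{-138 - 47779} = \frac{1}{-47917} = - \frac{1}{47917}$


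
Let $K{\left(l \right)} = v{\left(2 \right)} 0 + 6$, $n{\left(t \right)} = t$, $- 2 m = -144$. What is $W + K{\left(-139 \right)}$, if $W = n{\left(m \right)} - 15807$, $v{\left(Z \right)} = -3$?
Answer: $-15729$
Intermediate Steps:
$m = 72$ ($m = \left(- \frac{1}{2}\right) \left(-144\right) = 72$)
$K{\left(l \right)} = 6$ ($K{\left(l \right)} = \left(-3\right) 0 + 6 = 0 + 6 = 6$)
$W = -15735$ ($W = 72 - 15807 = -15735$)
$W + K{\left(-139 \right)} = -15735 + 6 = -15729$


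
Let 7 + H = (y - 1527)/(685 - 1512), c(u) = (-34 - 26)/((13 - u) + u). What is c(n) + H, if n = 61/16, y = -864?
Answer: -93794/10751 ≈ -8.7242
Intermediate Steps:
n = 61/16 (n = 61*(1/16) = 61/16 ≈ 3.8125)
c(u) = -60/13
H = -3398/827 (H = -7 + (-864 - 1527)/(685 - 1512) = -7 - 2391/(-827) = -7 - 2391*(-1/827) = -7 + 2391/827 = -3398/827 ≈ -4.1088)
c(n) + H = -60/13 - 3398/827 = -93794/10751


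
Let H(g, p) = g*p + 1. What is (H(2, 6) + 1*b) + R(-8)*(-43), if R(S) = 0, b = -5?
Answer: 8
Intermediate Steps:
H(g, p) = 1 + g*p
(H(2, 6) + 1*b) + R(-8)*(-43) = ((1 + 2*6) + 1*(-5)) + 0*(-43) = ((1 + 12) - 5) + 0 = (13 - 5) + 0 = 8 + 0 = 8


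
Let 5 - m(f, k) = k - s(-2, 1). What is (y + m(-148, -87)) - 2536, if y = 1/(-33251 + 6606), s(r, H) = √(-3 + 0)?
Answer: -65120381/26645 + I*√3 ≈ -2444.0 + 1.732*I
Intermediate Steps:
s(r, H) = I*√3 (s(r, H) = √(-3) = I*√3)
y = -1/26645 (y = 1/(-26645) = -1/26645 ≈ -3.7530e-5)
m(f, k) = 5 - k + I*√3 (m(f, k) = 5 - (k - I*√3) = 5 + (-k + I*√3) = 5 - k + I*√3)
(y + m(-148, -87)) - 2536 = (-1/26645 + (5 - 1*(-87) + I*√3)) - 2536 = (-1/26645 + (5 + 87 + I*√3)) - 2536 = (-1/26645 + (92 + I*√3)) - 2536 = (2451339/26645 + I*√3) - 2536 = -65120381/26645 + I*√3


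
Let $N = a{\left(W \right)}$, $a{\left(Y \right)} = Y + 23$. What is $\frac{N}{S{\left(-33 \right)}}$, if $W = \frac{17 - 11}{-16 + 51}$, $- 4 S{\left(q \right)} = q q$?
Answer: $- \frac{3244}{38115} \approx -0.085111$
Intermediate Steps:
$S{\left(q \right)} = - \frac{q^{2}}{4}$ ($S{\left(q \right)} = - \frac{q q}{4} = - \frac{q^{2}}{4}$)
$W = \frac{6}{35} \approx 0.17143$
$a{\left(Y \right)} = 23 + Y$
$N = \frac{811}{35}$ ($N = 23 + \frac{6}{35} = \frac{811}{35} \approx 23.171$)
$\frac{N}{S{\left(-33 \right)}} = \frac{811}{35 \left(- \frac{\left(-33\right)^{2}}{4}\right)} = \frac{811}{35 \left(\left(- \frac{1}{4}\right) 1089\right)} = \frac{811}{35 \left(- \frac{1089}{4}\right)} = \frac{811}{35} \left(- \frac{4}{1089}\right) = - \frac{3244}{38115}$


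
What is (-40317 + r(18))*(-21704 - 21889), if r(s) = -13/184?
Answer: 323387739213/184 ≈ 1.7575e+9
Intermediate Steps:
r(s) = -13/184 (r(s) = -13*1/184 = -13/184)
(-40317 + r(18))*(-21704 - 21889) = (-40317 - 13/184)*(-21704 - 21889) = -7418341/184*(-43593) = 323387739213/184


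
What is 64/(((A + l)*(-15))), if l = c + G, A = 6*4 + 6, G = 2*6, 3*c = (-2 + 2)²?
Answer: -32/315 ≈ -0.10159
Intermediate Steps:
c = 0 (c = (-2 + 2)²/3 = (⅓)*0² = (⅓)*0 = 0)
G = 12
A = 30 (A = 24 + 6 = 30)
l = 12 (l = 0 + 12 = 12)
64/(((A + l)*(-15))) = 64/(((30 + 12)*(-15))) = 64/((42*(-15))) = 64/(-630) = 64*(-1/630) = -32/315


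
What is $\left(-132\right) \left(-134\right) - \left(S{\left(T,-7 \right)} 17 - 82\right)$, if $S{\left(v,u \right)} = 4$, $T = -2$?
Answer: $17702$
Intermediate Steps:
$\left(-132\right) \left(-134\right) - \left(S{\left(T,-7 \right)} 17 - 82\right) = \left(-132\right) \left(-134\right) - \left(4 \cdot 17 - 82\right) = 17688 - \left(68 - 82\right) = 17688 - -14 = 17688 + 14 = 17702$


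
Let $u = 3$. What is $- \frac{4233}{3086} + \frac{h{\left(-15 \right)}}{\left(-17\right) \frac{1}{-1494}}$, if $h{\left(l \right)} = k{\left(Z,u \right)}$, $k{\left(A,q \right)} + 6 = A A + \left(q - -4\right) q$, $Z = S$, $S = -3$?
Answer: $\frac{110579655}{52462} \approx 2107.8$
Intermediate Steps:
$Z = -3$
$k{\left(A,q \right)} = -6 + A^{2} + q \left(4 + q\right)$ ($k{\left(A,q \right)} = -6 + \left(A A + \left(q - -4\right) q\right) = -6 + \left(A^{2} + \left(q + 4\right) q\right) = -6 + \left(A^{2} + \left(4 + q\right) q\right) = -6 + \left(A^{2} + q \left(4 + q\right)\right) = -6 + A^{2} + q \left(4 + q\right)$)
$h{\left(l \right)} = 24$ ($h{\left(l \right)} = -6 + \left(-3\right)^{2} + 3^{2} + 4 \cdot 3 = -6 + 9 + 9 + 12 = 24$)
$- \frac{4233}{3086} + \frac{h{\left(-15 \right)}}{\left(-17\right) \frac{1}{-1494}} = - \frac{4233}{3086} + \frac{24}{\left(-17\right) \frac{1}{-1494}} = \left(-4233\right) \frac{1}{3086} + \frac{24}{\left(-17\right) \left(- \frac{1}{1494}\right)} = - \frac{4233}{3086} + \frac{24}{\frac{17}{1494}} = - \frac{4233}{3086} + 24 \cdot \frac{1494}{17} = - \frac{4233}{3086} + \frac{35856}{17} = \frac{110579655}{52462}$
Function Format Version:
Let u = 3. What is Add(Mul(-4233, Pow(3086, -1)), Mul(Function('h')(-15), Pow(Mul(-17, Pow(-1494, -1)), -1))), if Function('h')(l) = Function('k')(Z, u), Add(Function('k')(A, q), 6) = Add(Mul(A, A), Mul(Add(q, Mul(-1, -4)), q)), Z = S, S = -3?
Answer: Rational(110579655, 52462) ≈ 2107.8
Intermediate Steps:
Z = -3
Function('k')(A, q) = Add(-6, Pow(A, 2), Mul(q, Add(4, q))) (Function('k')(A, q) = Add(-6, Add(Mul(A, A), Mul(Add(q, Mul(-1, -4)), q))) = Add(-6, Add(Pow(A, 2), Mul(Add(q, 4), q))) = Add(-6, Add(Pow(A, 2), Mul(Add(4, q), q))) = Add(-6, Add(Pow(A, 2), Mul(q, Add(4, q)))) = Add(-6, Pow(A, 2), Mul(q, Add(4, q))))
Function('h')(l) = 24 (Function('h')(l) = Add(-6, Pow(-3, 2), Pow(3, 2), Mul(4, 3)) = Add(-6, 9, 9, 12) = 24)
Add(Mul(-4233, Pow(3086, -1)), Mul(Function('h')(-15), Pow(Mul(-17, Pow(-1494, -1)), -1))) = Add(Mul(-4233, Pow(3086, -1)), Mul(24, Pow(Mul(-17, Pow(-1494, -1)), -1))) = Add(Mul(-4233, Rational(1, 3086)), Mul(24, Pow(Mul(-17, Rational(-1, 1494)), -1))) = Add(Rational(-4233, 3086), Mul(24, Pow(Rational(17, 1494), -1))) = Add(Rational(-4233, 3086), Mul(24, Rational(1494, 17))) = Add(Rational(-4233, 3086), Rational(35856, 17)) = Rational(110579655, 52462)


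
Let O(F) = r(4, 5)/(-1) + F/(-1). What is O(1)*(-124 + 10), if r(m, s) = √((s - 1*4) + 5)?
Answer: 114 + 114*√6 ≈ 393.24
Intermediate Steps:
r(m, s) = √(1 + s) (r(m, s) = √((s - 4) + 5) = √((-4 + s) + 5) = √(1 + s))
O(F) = -F - √6 (O(F) = √(1 + 5)/(-1) + F/(-1) = √6*(-1) + F*(-1) = -√6 - F = -F - √6)
O(1)*(-124 + 10) = (-1*1 - √6)*(-124 + 10) = (-1 - √6)*(-114) = 114 + 114*√6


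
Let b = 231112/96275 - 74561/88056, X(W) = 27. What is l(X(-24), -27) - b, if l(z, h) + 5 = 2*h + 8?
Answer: -445529599397/8477591400 ≈ -52.554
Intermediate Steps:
l(z, h) = 3 + 2*h (l(z, h) = -5 + (2*h + 8) = -5 + (8 + 2*h) = 3 + 2*h)
b = 13172437997/8477591400 (b = 231112*(1/96275) - 74561*1/88056 = 231112/96275 - 74561/88056 = 13172437997/8477591400 ≈ 1.5538)
l(X(-24), -27) - b = (3 + 2*(-27)) - 1*13172437997/8477591400 = (3 - 54) - 13172437997/8477591400 = -51 - 13172437997/8477591400 = -445529599397/8477591400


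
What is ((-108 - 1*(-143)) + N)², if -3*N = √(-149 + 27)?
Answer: (105 - I*√122)²/9 ≈ 1211.4 - 257.73*I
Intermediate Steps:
N = -I*√122/3 (N = -√(-149 + 27)/3 = -I*√122/3 ≈ -3.6818*I)
((-108 - 1*(-143)) + N)² = ((-108 - 1*(-143)) - I*√122/3)² = ((-108 + 143) - I*√122/3)² = (35 - I*√122/3)²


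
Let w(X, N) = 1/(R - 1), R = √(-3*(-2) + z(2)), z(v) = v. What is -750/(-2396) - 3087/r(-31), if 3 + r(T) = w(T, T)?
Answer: 660585/599 + 441*√2/4 ≈ 1258.7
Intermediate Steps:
R = 2*√2 (R = √(-3*(-2) + 2) = √(6 + 2) = √8 = 2*√2 ≈ 2.8284)
w(X, N) = 1/(-1 + 2*√2) (w(X, N) = 1/(2*√2 - 1) = 1/(-1 + 2*√2))
r(T) = -20/7 + 2*√2/7 (r(T) = -3 + (⅐ + 2*√2/7) = -20/7 + 2*√2/7)
-750/(-2396) - 3087/r(-31) = -750/(-2396) - 3087/(-20/7 + 2*√2/7) = -750*(-1/2396) - 3087/(-20/7 + 2*√2/7) = 375/1198 - 3087/(-20/7 + 2*√2/7)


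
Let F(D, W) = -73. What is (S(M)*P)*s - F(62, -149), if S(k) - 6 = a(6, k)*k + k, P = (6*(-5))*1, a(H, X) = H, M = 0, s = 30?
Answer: -5327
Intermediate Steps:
P = -30 (P = -30*1 = -30)
S(k) = 6 + 7*k (S(k) = 6 + (6*k + k) = 6 + 7*k)
(S(M)*P)*s - F(62, -149) = ((6 + 7*0)*(-30))*30 - 1*(-73) = ((6 + 0)*(-30))*30 + 73 = (6*(-30))*30 + 73 = -180*30 + 73 = -5400 + 73 = -5327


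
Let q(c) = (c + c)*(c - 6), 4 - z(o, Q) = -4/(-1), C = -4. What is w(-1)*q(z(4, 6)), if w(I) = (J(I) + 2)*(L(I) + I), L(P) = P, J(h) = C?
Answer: 0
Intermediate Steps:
J(h) = -4
z(o, Q) = 0 (z(o, Q) = 4 - (-4)/(-1) = 4 - (-4)*(-1) = 4 - 1*4 = 4 - 4 = 0)
q(c) = 2*c*(-6 + c) (q(c) = (2*c)*(-6 + c) = 2*c*(-6 + c))
w(I) = -4*I (w(I) = (-4 + 2)*(I + I) = -4*I)
w(-1)*q(z(4, 6)) = (-4*(-1))*(2*0*(-6 + 0)) = 4*(2*0*(-6)) = 4*0 = 0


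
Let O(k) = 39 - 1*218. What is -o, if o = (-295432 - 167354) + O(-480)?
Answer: 462965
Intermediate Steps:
O(k) = -179 (O(k) = 39 - 218 = -179)
o = -462965 (o = (-295432 - 167354) - 179 = -462786 - 179 = -462965)
-o = -1*(-462965) = 462965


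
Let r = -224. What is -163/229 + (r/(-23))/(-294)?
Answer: -82393/110607 ≈ -0.74492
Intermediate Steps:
-163/229 + (r/(-23))/(-294) = -163/229 - 224/(-23)/(-294) = -163*1/229 - 224*(-1/23)*(-1/294) = -163/229 + (224/23)*(-1/294) = -163/229 - 16/483 = -82393/110607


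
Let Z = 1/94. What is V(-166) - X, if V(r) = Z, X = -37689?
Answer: 3542767/94 ≈ 37689.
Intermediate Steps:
Z = 1/94 ≈ 0.010638
V(r) = 1/94
V(-166) - X = 1/94 - 1*(-37689) = 1/94 + 37689 = 3542767/94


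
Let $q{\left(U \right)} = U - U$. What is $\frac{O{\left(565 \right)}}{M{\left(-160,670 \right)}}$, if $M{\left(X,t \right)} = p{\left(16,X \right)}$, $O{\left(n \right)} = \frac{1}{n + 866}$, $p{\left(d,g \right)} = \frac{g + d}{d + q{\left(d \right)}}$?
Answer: $- \frac{1}{12879} \approx -7.7646 \cdot 10^{-5}$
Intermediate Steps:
$q{\left(U \right)} = 0$
$p{\left(d,g \right)} = \frac{d + g}{d}$ ($p{\left(d,g \right)} = \frac{g + d}{d + 0} = \frac{d + g}{d}$)
$O{\left(n \right)} = \frac{1}{866 + n}$
$M{\left(X,t \right)} = 1 + \frac{X}{16}$ ($M{\left(X,t \right)} = \frac{16 + X}{16} = 1 + \frac{X}{16}$)
$\frac{O{\left(565 \right)}}{M{\left(-160,670 \right)}} = \frac{1}{\left(866 + 565\right) \left(1 + \frac{1}{16} \left(-160\right)\right)} = \frac{1}{1431 \left(1 - 10\right)} = \frac{1}{1431 \left(-9\right)} = \frac{1}{1431} \left(- \frac{1}{9}\right) = - \frac{1}{12879}$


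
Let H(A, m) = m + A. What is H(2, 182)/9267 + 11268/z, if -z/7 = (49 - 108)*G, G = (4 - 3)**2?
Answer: 104496548/3827271 ≈ 27.303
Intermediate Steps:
G = 1 (G = 1**2 = 1)
z = 413 (z = -7*(49 - 108) = -(-413) = -7*(-59) = 413)
H(A, m) = A + m
H(2, 182)/9267 + 11268/z = (2 + 182)/9267 + 11268/413 = 184*(1/9267) + 11268*(1/413) = 184/9267 + 11268/413 = 104496548/3827271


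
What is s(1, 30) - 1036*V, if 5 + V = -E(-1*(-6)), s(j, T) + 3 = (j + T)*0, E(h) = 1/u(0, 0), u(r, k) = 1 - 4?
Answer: 14495/3 ≈ 4831.7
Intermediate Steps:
u(r, k) = -3
E(h) = -⅓ (E(h) = 1/(-3) = -⅓)
s(j, T) = -3 (s(j, T) = -3 + (j + T)*0 = -3 + (T + j)*0 = -3 + 0 = -3)
V = -14/3 (V = -5 - 1*(-⅓) = -5 + ⅓ = -14/3 ≈ -4.6667)
s(1, 30) - 1036*V = -3 - 1036*(-14/3) = -3 + 14504/3 = 14495/3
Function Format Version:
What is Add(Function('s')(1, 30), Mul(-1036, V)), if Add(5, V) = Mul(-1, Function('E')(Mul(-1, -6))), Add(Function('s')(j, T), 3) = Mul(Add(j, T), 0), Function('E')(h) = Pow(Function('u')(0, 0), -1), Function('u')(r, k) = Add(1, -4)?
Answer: Rational(14495, 3) ≈ 4831.7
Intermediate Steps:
Function('u')(r, k) = -3
Function('E')(h) = Rational(-1, 3) (Function('E')(h) = Pow(-3, -1) = Rational(-1, 3))
Function('s')(j, T) = -3 (Function('s')(j, T) = Add(-3, Mul(Add(j, T), 0)) = Add(-3, Mul(Add(T, j), 0)) = Add(-3, 0) = -3)
V = Rational(-14, 3) (V = Add(-5, Mul(-1, Rational(-1, 3))) = Add(-5, Rational(1, 3)) = Rational(-14, 3) ≈ -4.6667)
Add(Function('s')(1, 30), Mul(-1036, V)) = Add(-3, Mul(-1036, Rational(-14, 3))) = Add(-3, Rational(14504, 3)) = Rational(14495, 3)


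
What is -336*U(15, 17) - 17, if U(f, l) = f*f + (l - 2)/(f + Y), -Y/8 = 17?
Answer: -9144617/121 ≈ -75575.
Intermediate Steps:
Y = -136 (Y = -8*17 = -136)
U(f, l) = f**2 + (-2 + l)/(-136 + f) (U(f, l) = f*f + (l - 2)/(f - 136) = f**2 + (-2 + l)/(-136 + f))
-336*U(15, 17) - 17 = -336*(-2 + 17 + 15**3 - 136*15**2)/(-136 + 15) - 17 = -336*(-2 + 17 + 3375 - 136*225)/(-121) - 17 = -(-336)*(-2 + 17 + 3375 - 30600)/121 - 17 = -(-336)*(-27210)/121 - 17 = -336*27210/121 - 17 = -9142560/121 - 17 = -9144617/121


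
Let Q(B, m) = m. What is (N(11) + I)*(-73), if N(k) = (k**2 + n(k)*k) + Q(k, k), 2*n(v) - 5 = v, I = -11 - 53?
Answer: -11388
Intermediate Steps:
I = -64
n(v) = 5/2 + v/2
N(k) = k + k**2 + k*(5/2 + k/2) (N(k) = (k**2 + (5/2 + k/2)*k) + k = (k**2 + k*(5/2 + k/2)) + k = k + k**2 + k*(5/2 + k/2))
(N(11) + I)*(-73) = ((1/2)*11*(7 + 3*11) - 64)*(-73) = ((1/2)*11*(7 + 33) - 64)*(-73) = ((1/2)*11*40 - 64)*(-73) = (220 - 64)*(-73) = 156*(-73) = -11388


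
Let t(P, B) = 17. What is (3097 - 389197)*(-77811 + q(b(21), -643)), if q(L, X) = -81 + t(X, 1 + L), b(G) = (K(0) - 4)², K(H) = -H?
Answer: 30067537500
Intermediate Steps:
b(G) = 16 (b(G) = (-1*0 - 4)² = (0 - 4)² = (-4)² = 16)
q(L, X) = -64 (q(L, X) = -81 + 17 = -64)
(3097 - 389197)*(-77811 + q(b(21), -643)) = (3097 - 389197)*(-77811 - 64) = -386100*(-77875) = 30067537500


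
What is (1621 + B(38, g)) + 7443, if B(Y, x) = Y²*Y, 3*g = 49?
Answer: 63936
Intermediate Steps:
g = 49/3 (g = (⅓)*49 = 49/3 ≈ 16.333)
B(Y, x) = Y³
(1621 + B(38, g)) + 7443 = (1621 + 38³) + 7443 = (1621 + 54872) + 7443 = 56493 + 7443 = 63936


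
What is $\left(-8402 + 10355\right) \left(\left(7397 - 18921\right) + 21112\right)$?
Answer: $18725364$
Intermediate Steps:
$\left(-8402 + 10355\right) \left(\left(7397 - 18921\right) + 21112\right) = 1953 \left(-11524 + 21112\right) = 1953 \cdot 9588 = 18725364$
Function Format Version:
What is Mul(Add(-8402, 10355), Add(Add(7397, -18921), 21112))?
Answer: 18725364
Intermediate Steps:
Mul(Add(-8402, 10355), Add(Add(7397, -18921), 21112)) = Mul(1953, Add(-11524, 21112)) = Mul(1953, 9588) = 18725364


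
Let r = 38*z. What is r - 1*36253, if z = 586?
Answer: -13985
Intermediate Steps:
r = 22268 (r = 38*586 = 22268)
r - 1*36253 = 22268 - 1*36253 = 22268 - 36253 = -13985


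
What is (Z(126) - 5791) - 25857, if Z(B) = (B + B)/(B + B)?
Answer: -31647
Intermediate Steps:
Z(B) = 1 (Z(B) = (2*B)/((2*B)) = (2*B)*(1/(2*B)) = 1)
(Z(126) - 5791) - 25857 = (1 - 5791) - 25857 = -5790 - 25857 = -31647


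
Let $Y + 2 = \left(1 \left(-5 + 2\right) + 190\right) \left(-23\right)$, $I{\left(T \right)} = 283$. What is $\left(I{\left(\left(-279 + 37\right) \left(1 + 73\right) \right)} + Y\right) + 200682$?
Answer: $196662$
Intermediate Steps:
$Y = -4303$ ($Y = -2 + \left(1 \left(-5 + 2\right) + 190\right) \left(-23\right) = -2 + \left(1 \left(-3\right) + 190\right) \left(-23\right) = -2 + \left(-3 + 190\right) \left(-23\right) = -2 + 187 \left(-23\right) = -2 - 4301 = -4303$)
$\left(I{\left(\left(-279 + 37\right) \left(1 + 73\right) \right)} + Y\right) + 200682 = \left(283 - 4303\right) + 200682 = -4020 + 200682 = 196662$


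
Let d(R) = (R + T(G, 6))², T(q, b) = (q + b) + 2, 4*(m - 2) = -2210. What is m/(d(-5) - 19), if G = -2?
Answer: 367/12 ≈ 30.583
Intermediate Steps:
m = -1101/2 (m = 2 + (¼)*(-2210) = 2 - 1105/2 = -1101/2 ≈ -550.50)
T(q, b) = 2 + b + q (T(q, b) = (b + q) + 2 = 2 + b + q)
d(R) = (6 + R)² (d(R) = (R + (2 + 6 - 2))² = (R + 6)² = (6 + R)²)
m/(d(-5) - 19) = -1101/(2*((6 - 5)² - 19)) = -1101/(2*(1² - 19)) = -1101/(2*(1 - 19)) = -1101/2/(-18) = -1101/2*(-1/18) = 367/12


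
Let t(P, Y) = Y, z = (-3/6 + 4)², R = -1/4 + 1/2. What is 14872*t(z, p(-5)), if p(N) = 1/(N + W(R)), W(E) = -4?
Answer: -14872/9 ≈ -1652.4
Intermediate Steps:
R = ¼ (R = -1*¼ + 1*(½) = -¼ + ½ = ¼ ≈ 0.25000)
p(N) = 1/(-4 + N) (p(N) = 1/(N - 4) = 1/(-4 + N))
z = 49/4 (z = (-3*⅙ + 4)² = (-½ + 4)² = (7/2)² = 49/4 ≈ 12.250)
14872*t(z, p(-5)) = 14872/(-4 - 5) = 14872/(-9) = 14872*(-⅑) = -14872/9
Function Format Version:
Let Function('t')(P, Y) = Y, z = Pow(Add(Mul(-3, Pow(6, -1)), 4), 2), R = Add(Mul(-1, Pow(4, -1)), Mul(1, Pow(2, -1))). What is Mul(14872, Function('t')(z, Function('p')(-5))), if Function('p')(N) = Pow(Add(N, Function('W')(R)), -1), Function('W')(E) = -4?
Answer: Rational(-14872, 9) ≈ -1652.4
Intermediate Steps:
R = Rational(1, 4) (R = Add(Mul(-1, Rational(1, 4)), Mul(1, Rational(1, 2))) = Add(Rational(-1, 4), Rational(1, 2)) = Rational(1, 4) ≈ 0.25000)
Function('p')(N) = Pow(Add(-4, N), -1) (Function('p')(N) = Pow(Add(N, -4), -1) = Pow(Add(-4, N), -1))
z = Rational(49, 4) (z = Pow(Add(Mul(-3, Rational(1, 6)), 4), 2) = Pow(Add(Rational(-1, 2), 4), 2) = Pow(Rational(7, 2), 2) = Rational(49, 4) ≈ 12.250)
Mul(14872, Function('t')(z, Function('p')(-5))) = Mul(14872, Pow(Add(-4, -5), -1)) = Mul(14872, Pow(-9, -1)) = Mul(14872, Rational(-1, 9)) = Rational(-14872, 9)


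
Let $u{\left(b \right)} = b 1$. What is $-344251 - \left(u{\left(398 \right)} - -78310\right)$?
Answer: $-422959$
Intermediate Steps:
$u{\left(b \right)} = b$
$-344251 - \left(u{\left(398 \right)} - -78310\right) = -344251 - \left(398 - -78310\right) = -344251 - \left(398 + 78310\right) = -344251 - 78708 = -422959$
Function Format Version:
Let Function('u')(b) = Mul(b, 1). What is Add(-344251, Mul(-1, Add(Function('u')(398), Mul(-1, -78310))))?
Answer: -422959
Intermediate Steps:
Function('u')(b) = b
Add(-344251, Mul(-1, Add(Function('u')(398), Mul(-1, -78310)))) = Add(-344251, Mul(-1, Add(398, Mul(-1, -78310)))) = Add(-344251, Mul(-1, Add(398, 78310))) = Add(-344251, Mul(-1, 78708)) = Add(-344251, -78708) = -422959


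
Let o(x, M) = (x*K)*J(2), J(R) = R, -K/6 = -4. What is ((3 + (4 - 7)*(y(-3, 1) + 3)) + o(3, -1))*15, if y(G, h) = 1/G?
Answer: 2085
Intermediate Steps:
K = 24 (K = -6*(-4) = 24)
o(x, M) = 48*x (o(x, M) = (x*24)*2 = (24*x)*2 = 48*x)
((3 + (4 - 7)*(y(-3, 1) + 3)) + o(3, -1))*15 = ((3 + (4 - 7)*(1/(-3) + 3)) + 48*3)*15 = ((3 - 3*(-⅓ + 3)) + 144)*15 = ((3 - 3*8/3) + 144)*15 = ((3 - 8) + 144)*15 = (-5 + 144)*15 = 139*15 = 2085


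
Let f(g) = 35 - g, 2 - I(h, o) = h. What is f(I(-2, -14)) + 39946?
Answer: 39977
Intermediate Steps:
I(h, o) = 2 - h
f(I(-2, -14)) + 39946 = (35 - (2 - 1*(-2))) + 39946 = (35 - (2 + 2)) + 39946 = (35 - 1*4) + 39946 = (35 - 4) + 39946 = 31 + 39946 = 39977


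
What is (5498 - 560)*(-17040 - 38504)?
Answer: -274276272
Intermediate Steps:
(5498 - 560)*(-17040 - 38504) = 4938*(-55544) = -274276272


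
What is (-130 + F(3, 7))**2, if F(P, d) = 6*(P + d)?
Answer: 4900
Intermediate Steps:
F(P, d) = 6*P + 6*d
(-130 + F(3, 7))**2 = (-130 + (6*3 + 6*7))**2 = (-130 + (18 + 42))**2 = (-130 + 60)**2 = (-70)**2 = 4900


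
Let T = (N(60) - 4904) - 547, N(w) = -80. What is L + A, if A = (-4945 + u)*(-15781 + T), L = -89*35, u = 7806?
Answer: -60976747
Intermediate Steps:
T = -5531 (T = (-80 - 4904) - 547 = -4984 - 547 = -5531)
L = -3115
A = -60973632 (A = (-4945 + 7806)*(-15781 - 5531) = 2861*(-21312) = -60973632)
L + A = -3115 - 60973632 = -60976747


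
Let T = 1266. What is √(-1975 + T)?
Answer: I*√709 ≈ 26.627*I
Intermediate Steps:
√(-1975 + T) = √(-1975 + 1266) = √(-709) = I*√709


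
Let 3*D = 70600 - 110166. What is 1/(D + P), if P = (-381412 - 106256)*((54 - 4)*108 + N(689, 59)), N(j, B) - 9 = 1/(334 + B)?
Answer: -393/1036659582130 ≈ -3.7910e-10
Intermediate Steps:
N(j, B) = 9 + 1/(334 + B)
D = -39566/3 (D = (70600 - 110166)/3 = (1/3)*(-39566) = -39566/3 ≈ -13189.)
P = -345551466328/131 (P = (-381412 - 106256)*((54 - 4)*108 + (3007 + 9*59)/(334 + 59)) = -487668*(50*108 + (3007 + 531)/393) = -487668*(5400 + (1/393)*3538) = -487668*(5400 + 3538/393) = -487668*2125738/393 = -345551466328/131 ≈ -2.6378e+9)
1/(D + P) = 1/(-39566/3 - 345551466328/131) = 1/(-1036659582130/393) = -393/1036659582130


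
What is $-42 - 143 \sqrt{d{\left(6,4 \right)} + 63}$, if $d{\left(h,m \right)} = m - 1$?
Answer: $-42 - 143 \sqrt{66} \approx -1203.7$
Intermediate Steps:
$d{\left(h,m \right)} = -1 + m$
$-42 - 143 \sqrt{d{\left(6,4 \right)} + 63} = -42 - 143 \sqrt{\left(-1 + 4\right) + 63} = -42 - 143 \sqrt{3 + 63} = -42 - 143 \sqrt{66}$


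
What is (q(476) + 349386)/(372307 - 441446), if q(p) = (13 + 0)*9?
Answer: -2937/581 ≈ -5.0551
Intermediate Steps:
q(p) = 117 (q(p) = 13*9 = 117)
(q(476) + 349386)/(372307 - 441446) = (117 + 349386)/(372307 - 441446) = 349503/(-69139) = 349503*(-1/69139) = -2937/581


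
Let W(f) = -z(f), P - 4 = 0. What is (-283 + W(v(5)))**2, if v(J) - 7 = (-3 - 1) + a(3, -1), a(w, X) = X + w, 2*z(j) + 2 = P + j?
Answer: 328329/4 ≈ 82082.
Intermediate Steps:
P = 4 (P = 4 + 0 = 4)
z(j) = 1 + j/2 (z(j) = -1 + (4 + j)/2 = -1 + (2 + j/2) = 1 + j/2)
v(J) = 5 (v(J) = 7 + ((-3 - 1) + (-1 + 3)) = 7 + (-4 + 2) = 7 - 2 = 5)
W(f) = -1 - f/2 (W(f) = -(1 + f/2) = -1 - f/2)
(-283 + W(v(5)))**2 = (-283 + (-1 - 1/2*5))**2 = (-283 + (-1 - 5/2))**2 = (-283 - 7/2)**2 = (-573/2)**2 = 328329/4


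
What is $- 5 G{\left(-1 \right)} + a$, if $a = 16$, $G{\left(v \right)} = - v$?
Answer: $11$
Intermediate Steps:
$- 5 G{\left(-1 \right)} + a = - 5 \left(\left(-1\right) \left(-1\right)\right) + 16 = \left(-5\right) 1 + 16 = -5 + 16 = 11$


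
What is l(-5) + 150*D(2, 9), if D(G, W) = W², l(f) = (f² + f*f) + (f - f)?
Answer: 12200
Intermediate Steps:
l(f) = 2*f² (l(f) = (f² + f²) + 0 = 2*f² + 0 = 2*f²)
l(-5) + 150*D(2, 9) = 2*(-5)² + 150*9² = 2*25 + 150*81 = 50 + 12150 = 12200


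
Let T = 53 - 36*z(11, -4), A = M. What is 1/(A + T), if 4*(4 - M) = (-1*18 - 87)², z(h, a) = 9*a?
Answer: -4/5613 ≈ -0.00071263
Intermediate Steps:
M = -11009/4 (M = 4 - (-1*18 - 87)²/4 = 4 - (-18 - 87)²/4 = 4 - ¼*(-105)² = 4 - ¼*11025 = 4 - 11025/4 = -11009/4 ≈ -2752.3)
A = -11009/4 ≈ -2752.3
T = 1349 (T = 53 - 324*(-4) = 53 - 36*(-36) = 53 + 1296 = 1349)
1/(A + T) = 1/(-11009/4 + 1349) = 1/(-5613/4) = -4/5613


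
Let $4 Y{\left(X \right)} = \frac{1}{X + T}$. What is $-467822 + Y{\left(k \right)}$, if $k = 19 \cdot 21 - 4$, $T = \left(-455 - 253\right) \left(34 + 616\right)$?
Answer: $- \frac{860427578841}{1839220} \approx -4.6782 \cdot 10^{5}$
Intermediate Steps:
$T = -460200$ ($T = \left(-708\right) 650 = -460200$)
$k = 395$ ($k = 399 - 4 = 395$)
$Y{\left(X \right)} = \frac{1}{4 \left(-460200 + X\right)}$ ($Y{\left(X \right)} = \frac{1}{4 \left(X - 460200\right)} = \frac{1}{4 \left(-460200 + X\right)}$)
$-467822 + Y{\left(k \right)} = -467822 + \frac{1}{4 \left(-460200 + 395\right)} = -467822 + \frac{1}{4 \left(-459805\right)} = -467822 + \frac{1}{4} \left(- \frac{1}{459805}\right) = -467822 - \frac{1}{1839220} = - \frac{860427578841}{1839220}$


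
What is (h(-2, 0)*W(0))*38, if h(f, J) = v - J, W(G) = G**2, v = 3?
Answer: 0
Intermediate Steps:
h(f, J) = 3 - J
(h(-2, 0)*W(0))*38 = ((3 - 1*0)*0**2)*38 = ((3 + 0)*0)*38 = (3*0)*38 = 0*38 = 0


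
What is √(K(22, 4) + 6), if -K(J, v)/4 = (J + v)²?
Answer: I*√2698 ≈ 51.942*I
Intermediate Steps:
K(J, v) = -4*(J + v)²
√(K(22, 4) + 6) = √(-4*(22 + 4)² + 6) = √(-4*26² + 6) = √(-4*676 + 6) = √(-2704 + 6) = √(-2698) = I*√2698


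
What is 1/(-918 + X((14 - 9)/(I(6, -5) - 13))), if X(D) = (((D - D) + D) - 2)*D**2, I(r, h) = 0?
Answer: -2197/2017621 ≈ -0.0010889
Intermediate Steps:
X(D) = D**2*(-2 + D) (X(D) = ((0 + D) - 2)*D**2 = (D - 2)*D**2 = (-2 + D)*D**2 = D**2*(-2 + D))
1/(-918 + X((14 - 9)/(I(6, -5) - 13))) = 1/(-918 + ((14 - 9)/(0 - 13))**2*(-2 + (14 - 9)/(0 - 13))) = 1/(-918 + (5/(-13))**2*(-2 + 5/(-13))) = 1/(-918 + (5*(-1/13))**2*(-2 + 5*(-1/13))) = 1/(-918 + (-5/13)**2*(-2 - 5/13)) = 1/(-918 + (25/169)*(-31/13)) = 1/(-918 - 775/2197) = 1/(-2017621/2197) = -2197/2017621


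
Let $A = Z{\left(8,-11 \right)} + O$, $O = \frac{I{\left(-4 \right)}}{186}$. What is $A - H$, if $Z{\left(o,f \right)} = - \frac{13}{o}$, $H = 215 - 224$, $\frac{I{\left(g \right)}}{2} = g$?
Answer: $\frac{5455}{744} \approx 7.332$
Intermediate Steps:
$I{\left(g \right)} = 2 g$
$H = -9$ ($H = 215 - 224 = -9$)
$O = - \frac{4}{93}$ ($O = \frac{2 \left(-4\right)}{186} = \left(-8\right) \frac{1}{186} = - \frac{4}{93} \approx -0.043011$)
$A = - \frac{1241}{744}$ ($A = - \frac{13}{8} - \frac{4}{93} = - \frac{1241}{744} \approx -1.668$)
$A - H = - \frac{1241}{744} - -9 = - \frac{1241}{744} + 9 = \frac{5455}{744}$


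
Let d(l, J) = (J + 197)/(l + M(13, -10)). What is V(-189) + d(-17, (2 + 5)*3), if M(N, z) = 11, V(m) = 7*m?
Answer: -4078/3 ≈ -1359.3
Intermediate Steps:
d(l, J) = (197 + J)/(11 + l) (d(l, J) = (J + 197)/(l + 11) = (197 + J)/(11 + l))
V(-189) + d(-17, (2 + 5)*3) = 7*(-189) + (197 + (2 + 5)*3)/(11 - 17) = -1323 + (197 + 7*3)/(-6) = -1323 - (197 + 21)/6 = -1323 - 1/6*218 = -1323 - 109/3 = -4078/3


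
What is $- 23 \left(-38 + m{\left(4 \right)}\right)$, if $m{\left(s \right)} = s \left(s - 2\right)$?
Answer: $690$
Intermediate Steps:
$m{\left(s \right)} = s \left(-2 + s\right)$
$- 23 \left(-38 + m{\left(4 \right)}\right) = - 23 \left(-38 + 4 \left(-2 + 4\right)\right) = - 23 \left(-38 + 4 \cdot 2\right) = - 23 \left(-38 + 8\right) = \left(-23\right) \left(-30\right) = 690$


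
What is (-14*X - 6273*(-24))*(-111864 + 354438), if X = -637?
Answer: 38683275780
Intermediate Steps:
(-14*X - 6273*(-24))*(-111864 + 354438) = (-14*(-637) - 6273*(-24))*(-111864 + 354438) = (8918 + 150552)*242574 = 159470*242574 = 38683275780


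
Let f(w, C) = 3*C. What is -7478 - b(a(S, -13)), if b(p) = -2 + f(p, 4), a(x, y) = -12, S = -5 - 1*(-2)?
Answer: -7488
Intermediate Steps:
S = -3 (S = -5 + 2 = -3)
b(p) = 10 (b(p) = -2 + 3*4 = -2 + 12 = 10)
-7478 - b(a(S, -13)) = -7478 - 1*10 = -7478 - 10 = -7488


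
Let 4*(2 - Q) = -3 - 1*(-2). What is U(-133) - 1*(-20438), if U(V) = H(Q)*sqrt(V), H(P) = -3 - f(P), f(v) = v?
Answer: 20438 - 21*I*sqrt(133)/4 ≈ 20438.0 - 60.546*I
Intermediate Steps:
Q = 9/4 (Q = 2 - (-3 - 1*(-2))/4 = 2 - (-3 + 2)/4 = 2 - 1/4*(-1) = 2 + 1/4 = 9/4 ≈ 2.2500)
H(P) = -3 - P
U(V) = -21*sqrt(V)/4 (U(V) = (-3 - 1*9/4)*sqrt(V) = (-3 - 9/4)*sqrt(V) = -21*sqrt(V)/4)
U(-133) - 1*(-20438) = -21*I*sqrt(133)/4 - 1*(-20438) = -21*I*sqrt(133)/4 + 20438 = 20438 - 21*I*sqrt(133)/4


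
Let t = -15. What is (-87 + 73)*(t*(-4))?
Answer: -840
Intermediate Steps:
(-87 + 73)*(t*(-4)) = (-87 + 73)*(-15*(-4)) = -14*60 = -840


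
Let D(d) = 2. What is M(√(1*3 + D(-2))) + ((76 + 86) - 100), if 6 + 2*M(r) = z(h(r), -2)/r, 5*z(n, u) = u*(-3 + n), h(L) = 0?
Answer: 59 + 3*√5/25 ≈ 59.268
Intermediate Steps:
z(n, u) = u*(-3 + n)/5 (z(n, u) = (u*(-3 + n))/5 = u*(-3 + n)/5)
M(r) = -3 + 3/(5*r) (M(r) = -3 + (((⅕)*(-2)*(-3 + 0))/r)/2 = -3 + (((⅕)*(-2)*(-3))/r)/2 = -3 + (6/(5*r))/2 = -3 + 3/(5*r))
M(√(1*3 + D(-2))) + ((76 + 86) - 100) = (-3 + 3/(5*(√(1*3 + 2)))) + ((76 + 86) - 100) = (-3 + 3/(5*(√(3 + 2)))) + (162 - 100) = (-3 + 3/(5*(√5))) + 62 = (-3 + 3*(√5/5)/5) + 62 = (-3 + 3*√5/25) + 62 = 59 + 3*√5/25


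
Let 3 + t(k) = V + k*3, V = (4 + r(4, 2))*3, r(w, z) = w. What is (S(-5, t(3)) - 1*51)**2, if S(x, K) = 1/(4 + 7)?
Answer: 313600/121 ≈ 2591.7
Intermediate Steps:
V = 24 (V = (4 + 4)*3 = 8*3 = 24)
t(k) = 21 + 3*k (t(k) = -3 + (24 + k*3) = -3 + (24 + 3*k) = 21 + 3*k)
S(x, K) = 1/11
(S(-5, t(3)) - 1*51)**2 = (1/11 - 1*51)**2 = (1/11 - 51)**2 = (-560/11)**2 = 313600/121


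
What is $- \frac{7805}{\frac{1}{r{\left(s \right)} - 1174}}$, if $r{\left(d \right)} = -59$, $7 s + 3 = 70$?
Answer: $9623565$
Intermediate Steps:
$s = \frac{67}{7}$ ($s = - \frac{3}{7} + \frac{1}{7} \cdot 70 = - \frac{3}{7} + 10 = \frac{67}{7} \approx 9.5714$)
$- \frac{7805}{\frac{1}{r{\left(s \right)} - 1174}} = - \frac{7805}{\frac{1}{-59 - 1174}} = - \frac{7805}{\frac{1}{-1233}} = - \frac{7805}{- \frac{1}{1233}} = \left(-7805\right) \left(-1233\right) = 9623565$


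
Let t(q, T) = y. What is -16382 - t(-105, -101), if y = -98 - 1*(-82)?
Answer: -16366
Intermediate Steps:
y = -16 (y = -98 + 82 = -16)
t(q, T) = -16
-16382 - t(-105, -101) = -16382 - 1*(-16) = -16382 + 16 = -16366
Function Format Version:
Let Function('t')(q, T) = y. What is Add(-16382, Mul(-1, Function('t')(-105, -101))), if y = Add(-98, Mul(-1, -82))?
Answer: -16366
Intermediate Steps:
y = -16 (y = Add(-98, 82) = -16)
Function('t')(q, T) = -16
Add(-16382, Mul(-1, Function('t')(-105, -101))) = Add(-16382, Mul(-1, -16)) = Add(-16382, 16) = -16366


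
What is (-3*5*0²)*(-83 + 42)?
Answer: 0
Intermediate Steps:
(-3*5*0²)*(-83 + 42) = -15*0*(-41) = 0*(-41) = 0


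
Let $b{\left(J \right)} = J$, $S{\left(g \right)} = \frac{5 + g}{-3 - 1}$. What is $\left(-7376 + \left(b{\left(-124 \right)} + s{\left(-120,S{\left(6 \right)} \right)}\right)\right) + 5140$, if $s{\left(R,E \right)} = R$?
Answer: $-2480$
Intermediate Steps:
$S{\left(g \right)} = - \frac{5}{4} - \frac{g}{4}$ ($S{\left(g \right)} = \frac{5 + g}{-4} = \left(5 + g\right) \left(- \frac{1}{4}\right) = - \frac{5}{4} - \frac{g}{4}$)
$\left(-7376 + \left(b{\left(-124 \right)} + s{\left(-120,S{\left(6 \right)} \right)}\right)\right) + 5140 = \left(-7376 - 244\right) + 5140 = -7620 + 5140 = -2480$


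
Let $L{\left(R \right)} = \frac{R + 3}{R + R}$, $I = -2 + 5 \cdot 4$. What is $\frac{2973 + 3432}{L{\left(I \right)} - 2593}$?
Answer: $- \frac{76860}{31109} \approx -2.4707$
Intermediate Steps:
$I = 18$ ($I = -2 + 20 = 18$)
$L{\left(R \right)} = \frac{3 + R}{2 R}$
$\frac{2973 + 3432}{L{\left(I \right)} - 2593} = \frac{2973 + 3432}{\frac{3 + 18}{2 \cdot 18} - 2593} = \frac{6405}{\frac{1}{2} \cdot \frac{1}{18} \cdot 21 - 2593} = \frac{6405}{\frac{7}{12} - 2593} = \frac{6405}{- \frac{31109}{12}} = 6405 \left(- \frac{12}{31109}\right) = - \frac{76860}{31109}$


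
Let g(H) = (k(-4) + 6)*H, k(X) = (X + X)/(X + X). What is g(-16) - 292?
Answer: -404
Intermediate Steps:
k(X) = 1 (k(X) = (2*X)/((2*X)) = (2*X)*(1/(2*X)) = 1)
g(H) = 7*H (g(H) = (1 + 6)*H = 7*H)
g(-16) - 292 = 7*(-16) - 292 = -112 - 292 = -404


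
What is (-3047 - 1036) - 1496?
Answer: -5579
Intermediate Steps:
(-3047 - 1036) - 1496 = -4083 - 1496 = -5579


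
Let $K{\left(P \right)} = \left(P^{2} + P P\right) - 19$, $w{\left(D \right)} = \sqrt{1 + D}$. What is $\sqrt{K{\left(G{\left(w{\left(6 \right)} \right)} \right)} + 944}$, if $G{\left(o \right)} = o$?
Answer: $\sqrt{939} \approx 30.643$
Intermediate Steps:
$K{\left(P \right)} = -19 + 2 P^{2}$ ($K{\left(P \right)} = \left(P^{2} + P^{2}\right) - 19 = 2 P^{2} - 19 = -19 + 2 P^{2}$)
$\sqrt{K{\left(G{\left(w{\left(6 \right)} \right)} \right)} + 944} = \sqrt{\left(-19 + 2 \left(\sqrt{1 + 6}\right)^{2}\right) + 944} = \sqrt{\left(-19 + 2 \left(\sqrt{7}\right)^{2}\right) + 944} = \sqrt{\left(-19 + 2 \cdot 7\right) + 944} = \sqrt{\left(-19 + 14\right) + 944} = \sqrt{-5 + 944} = \sqrt{939}$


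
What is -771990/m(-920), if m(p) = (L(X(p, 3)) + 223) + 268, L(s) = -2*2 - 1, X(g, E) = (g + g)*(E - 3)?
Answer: -128665/81 ≈ -1588.5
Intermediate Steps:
X(g, E) = 2*g*(-3 + E) (X(g, E) = (2*g)*(-3 + E) = 2*g*(-3 + E))
L(s) = -5 (L(s) = -4 - 1 = -5)
m(p) = 486 (m(p) = (-5 + 223) + 268 = 218 + 268 = 486)
-771990/m(-920) = -771990/486 = -771990*1/486 = -128665/81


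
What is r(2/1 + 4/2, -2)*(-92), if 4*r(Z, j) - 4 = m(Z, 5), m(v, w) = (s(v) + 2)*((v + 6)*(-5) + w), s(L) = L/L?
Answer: 3013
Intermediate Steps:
s(L) = 1
m(v, w) = -90 - 15*v + 3*w (m(v, w) = (1 + 2)*((v + 6)*(-5) + w) = 3*((6 + v)*(-5) + w) = 3*((-30 - 5*v) + w) = 3*(-30 + w - 5*v) = -90 - 15*v + 3*w)
r(Z, j) = -71/4 - 15*Z/4 (r(Z, j) = 1 + (-90 - 15*Z + 3*5)/4 = 1 + (-90 - 15*Z + 15)/4 = 1 + (-75 - 15*Z)/4 = 1 + (-75/4 - 15*Z/4) = -71/4 - 15*Z/4)
r(2/1 + 4/2, -2)*(-92) = (-71/4 - 15*(2/1 + 4/2)/4)*(-92) = (-71/4 - 15*(2*1 + 4*(½))/4)*(-92) = (-71/4 - 15*(2 + 2)/4)*(-92) = (-71/4 - 15/4*4)*(-92) = (-71/4 - 15)*(-92) = -131/4*(-92) = 3013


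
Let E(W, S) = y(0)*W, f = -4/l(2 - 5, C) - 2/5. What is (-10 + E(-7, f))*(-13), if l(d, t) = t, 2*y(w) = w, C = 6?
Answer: 130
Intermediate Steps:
y(w) = w/2
f = -16/15 (f = -4/6 - 2/5 = -4*1/6 - 2*1/5 = -2/3 - 2/5 = -16/15 ≈ -1.0667)
E(W, S) = 0 (E(W, S) = ((1/2)*0)*W = 0*W = 0)
(-10 + E(-7, f))*(-13) = (-10 + 0)*(-13) = -10*(-13) = 130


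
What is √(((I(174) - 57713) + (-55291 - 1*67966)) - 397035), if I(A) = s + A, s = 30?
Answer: I*√577801 ≈ 760.13*I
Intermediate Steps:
I(A) = 30 + A
√(((I(174) - 57713) + (-55291 - 1*67966)) - 397035) = √((((30 + 174) - 57713) + (-55291 - 1*67966)) - 397035) = √(((204 - 57713) + (-55291 - 67966)) - 397035) = √((-57509 - 123257) - 397035) = √(-180766 - 397035) = √(-577801) = I*√577801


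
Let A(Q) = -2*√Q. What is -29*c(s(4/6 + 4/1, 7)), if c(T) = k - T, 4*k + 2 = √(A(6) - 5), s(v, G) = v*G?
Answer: 5771/6 - 29*√(-5 - 2*√6)/4 ≈ 961.83 - 22.81*I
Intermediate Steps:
s(v, G) = G*v
k = -½ + √(-5 - 2*√6)/4 (k = -½ + √(-2*√6 - 5)/4 = -½ + √(-5 - 2*√6)/4 ≈ -0.5 + 0.78657*I)
c(T) = -½ - T + I*√(5 + 2*√6)/4 (c(T) = (-½ + I*√(5 + 2*√6)/4) - T = -½ - T + I*√(5 + 2*√6)/4)
-29*c(s(4/6 + 4/1, 7)) = -29*(-½ - 7*(4/6 + 4/1) + I*√(5 + 2*√6)/4) = -29*(-½ - 7*(4*(⅙) + 4*1) + I*√(5 + 2*√6)/4) = -29*(-½ - 7*(⅔ + 4) + I*√(5 + 2*√6)/4) = -29*(-½ - 7*14/3 + I*√(5 + 2*√6)/4) = -29*(-½ - 1*98/3 + I*√(5 + 2*√6)/4) = -29*(-½ - 98/3 + I*√(5 + 2*√6)/4) = -29*(-199/6 + I*√(5 + 2*√6)/4) = 5771/6 - 29*I*√(5 + 2*√6)/4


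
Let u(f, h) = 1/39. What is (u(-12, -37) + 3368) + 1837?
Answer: 202996/39 ≈ 5205.0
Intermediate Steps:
u(f, h) = 1/39
(u(-12, -37) + 3368) + 1837 = (1/39 + 3368) + 1837 = 131353/39 + 1837 = 202996/39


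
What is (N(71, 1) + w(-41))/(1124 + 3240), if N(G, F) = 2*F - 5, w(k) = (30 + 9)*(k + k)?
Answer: -3201/4364 ≈ -0.73350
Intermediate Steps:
w(k) = 78*k (w(k) = 39*(2*k) = 78*k)
N(G, F) = -5 + 2*F
(N(71, 1) + w(-41))/(1124 + 3240) = ((-5 + 2*1) + 78*(-41))/(1124 + 3240) = ((-5 + 2) - 3198)/4364 = (-3 - 3198)*(1/4364) = -3201*1/4364 = -3201/4364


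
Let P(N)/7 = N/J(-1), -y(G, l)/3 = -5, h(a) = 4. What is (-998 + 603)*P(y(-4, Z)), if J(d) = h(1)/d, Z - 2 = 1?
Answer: 41475/4 ≈ 10369.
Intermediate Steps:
Z = 3 (Z = 2 + 1 = 3)
y(G, l) = 15 (y(G, l) = -3*(-5) = 15)
J(d) = 4/d
P(N) = -7*N/4 (P(N) = 7*(N/((4/(-1)))) = 7*(N/((4*(-1)))) = 7*(N/(-4)) = 7*(N*(-¼)) = 7*(-N/4) = -7*N/4)
(-998 + 603)*P(y(-4, Z)) = (-998 + 603)*(-7/4*15) = -395*(-105/4) = 41475/4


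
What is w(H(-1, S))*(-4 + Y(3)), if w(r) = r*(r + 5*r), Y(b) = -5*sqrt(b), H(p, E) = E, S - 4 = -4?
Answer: 0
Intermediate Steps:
S = 0 (S = 4 - 4 = 0)
w(r) = 6*r**2 (w(r) = r*(6*r) = 6*r**2)
w(H(-1, S))*(-4 + Y(3)) = (6*0**2)*(-4 - 5*sqrt(3)) = (6*0)*(-4 - 5*sqrt(3)) = 0*(-4 - 5*sqrt(3)) = 0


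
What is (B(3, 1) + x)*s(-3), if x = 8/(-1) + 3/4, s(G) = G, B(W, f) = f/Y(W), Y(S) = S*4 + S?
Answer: 431/20 ≈ 21.550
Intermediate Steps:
Y(S) = 5*S (Y(S) = 4*S + S = 5*S)
B(W, f) = f/(5*W) (B(W, f) = f/((5*W)) = f*(1/(5*W)) = f/(5*W))
x = -29/4 (x = 8*(-1) + 3*(¼) = -8 + ¾ = -29/4 ≈ -7.2500)
(B(3, 1) + x)*s(-3) = ((⅕)*1/3 - 29/4)*(-3) = ((⅕)*1*(⅓) - 29/4)*(-3) = (1/15 - 29/4)*(-3) = -431/60*(-3) = 431/20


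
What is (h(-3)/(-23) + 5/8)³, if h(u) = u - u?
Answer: 125/512 ≈ 0.24414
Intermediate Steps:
h(u) = 0
(h(-3)/(-23) + 5/8)³ = (0/(-23) + 5/8)³ = (0*(-1/23) + 5*(⅛))³ = (0 + 5/8)³ = (5/8)³ = 125/512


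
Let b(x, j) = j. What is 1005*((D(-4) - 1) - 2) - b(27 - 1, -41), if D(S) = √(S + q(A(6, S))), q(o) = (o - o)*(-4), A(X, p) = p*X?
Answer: -2974 + 2010*I ≈ -2974.0 + 2010.0*I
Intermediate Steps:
A(X, p) = X*p
q(o) = 0 (q(o) = 0*(-4) = 0)
D(S) = √S (D(S) = √(S + 0) = √S)
1005*((D(-4) - 1) - 2) - b(27 - 1, -41) = 1005*((√(-4) - 1) - 2) - 1*(-41) = 1005*((2*I - 1) - 2) + 41 = 1005*((-1 + 2*I) - 2) + 41 = 1005*(-3 + 2*I) + 41 = (-3015 + 2010*I) + 41 = -2974 + 2010*I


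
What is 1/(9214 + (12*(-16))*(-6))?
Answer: 1/10366 ≈ 9.6469e-5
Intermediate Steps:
1/(9214 + (12*(-16))*(-6)) = 1/(9214 - 192*(-6)) = 1/(9214 + 1152) = 1/10366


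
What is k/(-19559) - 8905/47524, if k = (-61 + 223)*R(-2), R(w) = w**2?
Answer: -204968447/929521916 ≈ -0.22051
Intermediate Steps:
k = 648 (k = (-61 + 223)*(-2)**2 = 162*4 = 648)
k/(-19559) - 8905/47524 = 648/(-19559) - 8905/47524 = 648*(-1/19559) - 8905*1/47524 = -648/19559 - 8905/47524 = -204968447/929521916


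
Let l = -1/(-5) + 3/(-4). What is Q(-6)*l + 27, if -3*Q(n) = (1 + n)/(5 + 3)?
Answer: 2581/96 ≈ 26.885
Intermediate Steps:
Q(n) = -1/24 - n/24 (Q(n) = -(1 + n)/(3*(5 + 3)) = -(1 + n)/(3*8) = -(1/8 + n/8)/3 = -1/24 - n/24)
l = -11/20 (l = -1*(-1/5) + 3*(-1/4) = 1/5 - 3/4 = -11/20 ≈ -0.55000)
Q(-6)*l + 27 = (-1/24 - 1/24*(-6))*(-11/20) + 27 = (-1/24 + 1/4)*(-11/20) + 27 = (5/24)*(-11/20) + 27 = -11/96 + 27 = 2581/96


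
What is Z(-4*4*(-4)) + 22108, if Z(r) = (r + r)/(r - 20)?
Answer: 243220/11 ≈ 22111.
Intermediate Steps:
Z(r) = 2*r/(-20 + r) (Z(r) = (2*r)/(-20 + r) = 2*r/(-20 + r))
Z(-4*4*(-4)) + 22108 = 2*(-4*4*(-4))/(-20 - 4*4*(-4)) + 22108 = 2*(-16*(-4))/(-20 - 16*(-4)) + 22108 = 2*64/(-20 + 64) + 22108 = 2*64/44 + 22108 = 2*64*(1/44) + 22108 = 32/11 + 22108 = 243220/11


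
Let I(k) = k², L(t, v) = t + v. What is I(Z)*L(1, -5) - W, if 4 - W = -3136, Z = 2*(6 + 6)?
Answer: -5444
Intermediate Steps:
Z = 24 (Z = 2*12 = 24)
W = 3140 (W = 4 - 1*(-3136) = 4 + 3136 = 3140)
I(Z)*L(1, -5) - W = 24²*(1 - 5) - 1*3140 = 576*(-4) - 3140 = -2304 - 3140 = -5444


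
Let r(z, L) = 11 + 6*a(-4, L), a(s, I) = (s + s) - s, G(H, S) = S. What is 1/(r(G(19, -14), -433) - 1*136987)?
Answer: -1/137000 ≈ -7.2993e-6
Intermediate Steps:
a(s, I) = s (a(s, I) = 2*s - s = s)
r(z, L) = -13 (r(z, L) = 11 + 6*(-4) = 11 - 24 = -13)
1/(r(G(19, -14), -433) - 1*136987) = 1/(-13 - 1*136987) = 1/(-13 - 136987) = 1/(-137000) = -1/137000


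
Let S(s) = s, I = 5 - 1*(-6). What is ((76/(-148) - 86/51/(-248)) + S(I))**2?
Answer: 6028512821809/54750384144 ≈ 110.11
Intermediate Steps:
I = 11 (I = 5 + 6 = 11)
((76/(-148) - 86/51/(-248)) + S(I))**2 = ((76/(-148) - 86/51/(-248)) + 11)**2 = ((76*(-1/148) - 86*1/51*(-1/248)) + 11)**2 = ((-19/37 - 86/51*(-1/248)) + 11)**2 = ((-19/37 + 43/6324) + 11)**2 = (-118565/233988 + 11)**2 = (2455303/233988)**2 = 6028512821809/54750384144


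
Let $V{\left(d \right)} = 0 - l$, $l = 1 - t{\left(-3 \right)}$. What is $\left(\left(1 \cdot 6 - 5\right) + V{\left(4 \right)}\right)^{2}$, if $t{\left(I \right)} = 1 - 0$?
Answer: $1$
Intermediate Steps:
$t{\left(I \right)} = 1$ ($t{\left(I \right)} = 1 + 0 = 1$)
$l = 0$ ($l = 1 - 1 = 0$)
$V{\left(d \right)} = 0$ ($V{\left(d \right)} = 0 - 0 = 0 + 0 = 0$)
$\left(\left(1 \cdot 6 - 5\right) + V{\left(4 \right)}\right)^{2} = \left(\left(1 \cdot 6 - 5\right) + 0\right)^{2} = \left(\left(6 - 5\right) + 0\right)^{2} = \left(1 + 0\right)^{2} = 1^{2} = 1$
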